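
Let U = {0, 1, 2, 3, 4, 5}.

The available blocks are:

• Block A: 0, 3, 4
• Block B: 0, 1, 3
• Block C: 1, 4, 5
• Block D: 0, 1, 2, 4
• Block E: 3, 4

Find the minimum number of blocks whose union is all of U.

3

B and C and D together: B ∪ C ∪ D = {0, 1, 2, 3, 4, 5} — every element is covered.
Only D contains 2, so D is forced; the remaining 2 elements need at least 2 more blocks (each remaining block adds at most 1) — so at least 3 blocks are needed, and 3 is optimal.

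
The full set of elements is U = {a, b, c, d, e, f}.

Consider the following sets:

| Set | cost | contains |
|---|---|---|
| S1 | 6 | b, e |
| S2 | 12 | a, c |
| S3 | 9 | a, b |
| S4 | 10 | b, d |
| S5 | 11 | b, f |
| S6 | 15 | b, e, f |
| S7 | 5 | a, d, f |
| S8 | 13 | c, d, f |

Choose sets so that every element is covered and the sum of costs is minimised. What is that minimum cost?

23

S1, S2, S7 together cover every element (S1 ∪ S2 ∪ S7 = {a, b, c, d, e, f}); total cost 6 + 12 + 5 = 23.
No covering selection has total cost below 23.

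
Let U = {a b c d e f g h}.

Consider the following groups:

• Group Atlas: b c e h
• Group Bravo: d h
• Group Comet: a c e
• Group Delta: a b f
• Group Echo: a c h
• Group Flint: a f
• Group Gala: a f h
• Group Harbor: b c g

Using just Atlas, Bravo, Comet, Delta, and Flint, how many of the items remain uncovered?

Union of Atlas, Bravo, Comet, Delta, Flint = {a, b, c, d, e, f, h}.
Not covered: g — 1 item.

1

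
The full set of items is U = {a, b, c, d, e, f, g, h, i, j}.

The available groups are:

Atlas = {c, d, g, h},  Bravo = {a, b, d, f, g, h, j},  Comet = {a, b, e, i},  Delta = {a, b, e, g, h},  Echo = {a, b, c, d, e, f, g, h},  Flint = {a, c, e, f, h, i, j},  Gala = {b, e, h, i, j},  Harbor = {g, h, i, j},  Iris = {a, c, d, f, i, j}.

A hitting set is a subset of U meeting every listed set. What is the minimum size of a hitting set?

2

Take T = {h, i}. Each listed group contains at least one of these, so T is a hitting set of size 2.
The groups Atlas, Comet are pairwise disjoint, so any hitting set needs a separate item for each — at least 2. Hence 2 is optimal.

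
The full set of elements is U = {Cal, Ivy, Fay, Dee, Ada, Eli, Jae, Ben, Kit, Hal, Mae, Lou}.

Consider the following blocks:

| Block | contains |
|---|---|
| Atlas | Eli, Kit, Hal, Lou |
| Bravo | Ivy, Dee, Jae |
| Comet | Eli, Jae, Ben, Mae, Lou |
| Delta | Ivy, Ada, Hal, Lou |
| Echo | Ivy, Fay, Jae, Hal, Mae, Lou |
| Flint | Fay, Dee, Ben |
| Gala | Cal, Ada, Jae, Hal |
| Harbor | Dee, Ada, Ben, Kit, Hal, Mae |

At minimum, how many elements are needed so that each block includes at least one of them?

Take H = {Fay, Jae, Hal}. Each listed block contains at least one of these, so H is a hitting set of size 3.
No choice of 2 elements meets every block, so 3 is the minimum.

3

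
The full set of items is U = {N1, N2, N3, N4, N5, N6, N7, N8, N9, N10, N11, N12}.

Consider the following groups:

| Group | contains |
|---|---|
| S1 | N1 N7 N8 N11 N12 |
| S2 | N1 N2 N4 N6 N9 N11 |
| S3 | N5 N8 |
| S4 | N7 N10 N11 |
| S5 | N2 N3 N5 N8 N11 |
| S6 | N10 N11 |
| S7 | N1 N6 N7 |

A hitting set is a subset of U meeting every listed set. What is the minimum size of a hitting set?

Take H = {N5, N7, N11}. Each listed group contains at least one of these, so H is a hitting set of size 3.
The groups S3, S6, S7 are pairwise disjoint, so any hitting set needs a separate item for each — at least 3. Hence 3 is optimal.

3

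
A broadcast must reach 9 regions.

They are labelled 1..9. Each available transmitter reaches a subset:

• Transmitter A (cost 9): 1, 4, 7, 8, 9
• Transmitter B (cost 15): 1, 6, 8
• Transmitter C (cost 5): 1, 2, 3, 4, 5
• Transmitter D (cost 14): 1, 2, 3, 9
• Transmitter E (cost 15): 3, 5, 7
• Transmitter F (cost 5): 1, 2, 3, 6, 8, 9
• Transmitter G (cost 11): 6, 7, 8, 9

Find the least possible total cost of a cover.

C, G together cover every region (C ∪ G = {1, 2, 3, 4, 5, 6, 7, 8, 9}); total cost 5 + 11 = 16.
The greedy pick F, C, A costs 19; no covering selection beats 16.

16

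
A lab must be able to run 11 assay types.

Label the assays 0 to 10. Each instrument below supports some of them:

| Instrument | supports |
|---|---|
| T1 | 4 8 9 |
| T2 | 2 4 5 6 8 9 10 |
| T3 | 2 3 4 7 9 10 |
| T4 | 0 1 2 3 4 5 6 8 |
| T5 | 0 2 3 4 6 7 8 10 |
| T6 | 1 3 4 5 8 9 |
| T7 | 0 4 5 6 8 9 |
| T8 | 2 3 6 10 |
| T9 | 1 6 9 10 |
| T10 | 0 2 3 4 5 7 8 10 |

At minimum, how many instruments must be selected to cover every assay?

Take {T5, T6}. Their union is {0, 1, 2, 3, 4, 5, 6, 7, 8, 9, 10}, which is all 11 assays.
No single instrument has all 11 assays (the largest, T4, has 8), so 2 is optimal.

2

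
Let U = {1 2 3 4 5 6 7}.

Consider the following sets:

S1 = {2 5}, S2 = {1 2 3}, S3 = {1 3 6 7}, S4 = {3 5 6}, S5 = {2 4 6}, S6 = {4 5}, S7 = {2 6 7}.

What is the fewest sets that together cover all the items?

3

S2, S6, and S7 cover everything between them: the union {1, 2, 3, 4, 5, 6, 7} is all of U.
No 2 of the 7 sets cover everything (all 21 combinations miss at least one item), so 3 is optimal.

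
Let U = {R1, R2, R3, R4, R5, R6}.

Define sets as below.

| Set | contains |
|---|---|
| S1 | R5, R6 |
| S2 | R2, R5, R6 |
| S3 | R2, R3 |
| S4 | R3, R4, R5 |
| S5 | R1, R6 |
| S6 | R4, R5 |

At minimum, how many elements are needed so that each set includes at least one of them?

H = {R2, R5, R6} meets every set (each contains at least one member of H), and |H| = 3.
The sets S3, S5, S6 are pairwise disjoint, so any hitting set needs a separate element for each — at least 3. Hence 3 is optimal.

3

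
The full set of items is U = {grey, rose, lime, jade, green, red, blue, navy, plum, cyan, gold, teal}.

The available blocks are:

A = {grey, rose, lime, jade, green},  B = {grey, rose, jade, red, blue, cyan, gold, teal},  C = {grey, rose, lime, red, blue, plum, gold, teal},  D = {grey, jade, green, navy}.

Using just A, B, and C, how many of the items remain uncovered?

1

Union of A, B, C = {grey, rose, lime, jade, green, red, blue, plum, cyan, gold, teal}.
Not covered: navy — 1 item.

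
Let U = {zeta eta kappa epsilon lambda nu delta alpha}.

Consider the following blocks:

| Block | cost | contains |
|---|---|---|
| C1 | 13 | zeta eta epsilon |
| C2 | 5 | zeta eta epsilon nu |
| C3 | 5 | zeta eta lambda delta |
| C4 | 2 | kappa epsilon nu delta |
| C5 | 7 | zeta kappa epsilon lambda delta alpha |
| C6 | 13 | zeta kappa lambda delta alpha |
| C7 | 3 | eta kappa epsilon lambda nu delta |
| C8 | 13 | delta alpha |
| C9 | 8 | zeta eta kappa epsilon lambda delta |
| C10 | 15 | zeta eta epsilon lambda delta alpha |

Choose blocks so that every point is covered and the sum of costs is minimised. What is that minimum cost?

C5, C7 together cover every point (C5 ∪ C7 = {zeta, eta, kappa, epsilon, lambda, nu, delta, alpha}); total cost 7 + 3 = 10.
The greedy pick C4, C7, C5 costs 12; no covering selection beats 10.

10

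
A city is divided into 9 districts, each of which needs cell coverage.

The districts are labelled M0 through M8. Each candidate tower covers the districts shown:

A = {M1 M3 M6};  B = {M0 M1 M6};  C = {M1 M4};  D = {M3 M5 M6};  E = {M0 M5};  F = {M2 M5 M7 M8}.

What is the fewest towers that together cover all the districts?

Take {A, C, E, F}. Their union is {M0, M1, M2, M3, M4, M5, M6, M7, M8}, which is all 9 districts.
No 3 of the 6 towers cover everything (all 20 combinations miss at least one district), so 4 is optimal.

4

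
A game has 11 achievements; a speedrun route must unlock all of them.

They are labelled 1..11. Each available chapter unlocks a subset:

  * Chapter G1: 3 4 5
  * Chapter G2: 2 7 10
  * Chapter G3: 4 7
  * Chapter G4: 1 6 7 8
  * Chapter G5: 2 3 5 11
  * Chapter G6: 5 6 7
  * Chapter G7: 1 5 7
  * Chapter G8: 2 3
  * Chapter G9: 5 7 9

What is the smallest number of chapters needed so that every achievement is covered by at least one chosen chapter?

5

Take {G2, G3, G4, G5, G9}. Their union is {1, 2, 3, 4, 5, 6, 7, 8, 9, 10, 11}, which is all 11 achievements.
No 4 of the 9 chapters cover everything (all 126 combinations miss at least one achievement), so 5 is optimal.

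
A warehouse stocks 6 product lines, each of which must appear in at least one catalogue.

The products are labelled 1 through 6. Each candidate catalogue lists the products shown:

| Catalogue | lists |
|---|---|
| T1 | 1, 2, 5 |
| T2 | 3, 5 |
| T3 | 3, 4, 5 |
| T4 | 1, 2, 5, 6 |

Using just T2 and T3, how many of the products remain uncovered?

Union of T2, T3 = {3, 4, 5}.
Not covered: 1, 2, 6 — 3 products.

3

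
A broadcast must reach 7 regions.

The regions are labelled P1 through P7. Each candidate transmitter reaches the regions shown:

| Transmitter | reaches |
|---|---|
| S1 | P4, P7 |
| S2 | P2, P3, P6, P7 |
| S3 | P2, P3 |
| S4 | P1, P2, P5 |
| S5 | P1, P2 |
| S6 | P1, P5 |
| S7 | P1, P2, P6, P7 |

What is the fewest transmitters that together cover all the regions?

S1 and S2 and S4 together: S1 ∪ S2 ∪ S4 = {P1, P2, P3, P4, P5, P6, P7} — every region is covered.
Only S1 contains P4, so S1 is forced; the remaining 5 regions need at least 2 more transmitters (each remaining transmitter adds at most 3) — so at least 3 transmitters are needed, and 3 is optimal.

3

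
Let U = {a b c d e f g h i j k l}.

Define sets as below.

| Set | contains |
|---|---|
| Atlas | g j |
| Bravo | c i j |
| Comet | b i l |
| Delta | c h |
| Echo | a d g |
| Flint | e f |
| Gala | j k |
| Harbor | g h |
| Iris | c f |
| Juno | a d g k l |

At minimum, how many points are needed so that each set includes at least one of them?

5

Take T = {a, f, h, i, j}. Each listed set contains at least one of these, so T is a hitting set of size 5.
The sets Comet, Delta, Echo, Flint, Gala are pairwise disjoint, so any hitting set needs a separate point for each — at least 5. Hence 5 is optimal.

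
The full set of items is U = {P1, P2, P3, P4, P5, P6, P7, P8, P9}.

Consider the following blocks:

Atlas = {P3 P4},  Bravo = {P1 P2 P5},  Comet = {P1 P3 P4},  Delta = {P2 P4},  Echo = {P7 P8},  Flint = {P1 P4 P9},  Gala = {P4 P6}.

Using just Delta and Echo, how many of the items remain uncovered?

5

Union of Delta, Echo = {P2, P4, P7, P8}.
Not covered: P1, P3, P5, P6, P9 — 5 items.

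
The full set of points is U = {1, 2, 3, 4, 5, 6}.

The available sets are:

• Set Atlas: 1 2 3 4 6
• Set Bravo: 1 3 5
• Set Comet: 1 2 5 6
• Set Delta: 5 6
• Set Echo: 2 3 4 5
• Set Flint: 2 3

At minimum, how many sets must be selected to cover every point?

2

Atlas and Comet together: Atlas ∪ Comet = {1, 2, 3, 4, 5, 6} — every point is covered.
No single set has all 6 points (the largest, Atlas, has 5), so 2 is optimal.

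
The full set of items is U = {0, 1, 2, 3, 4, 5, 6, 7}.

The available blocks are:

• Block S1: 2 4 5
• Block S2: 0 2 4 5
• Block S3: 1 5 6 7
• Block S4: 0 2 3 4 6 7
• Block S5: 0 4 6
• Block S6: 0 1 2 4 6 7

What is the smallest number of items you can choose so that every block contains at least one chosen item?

2

H = {4, 5} meets every block (each contains at least one member of H), and |H| = 2.
No single item lies in every block, so at least 2 are needed and 2 is optimal.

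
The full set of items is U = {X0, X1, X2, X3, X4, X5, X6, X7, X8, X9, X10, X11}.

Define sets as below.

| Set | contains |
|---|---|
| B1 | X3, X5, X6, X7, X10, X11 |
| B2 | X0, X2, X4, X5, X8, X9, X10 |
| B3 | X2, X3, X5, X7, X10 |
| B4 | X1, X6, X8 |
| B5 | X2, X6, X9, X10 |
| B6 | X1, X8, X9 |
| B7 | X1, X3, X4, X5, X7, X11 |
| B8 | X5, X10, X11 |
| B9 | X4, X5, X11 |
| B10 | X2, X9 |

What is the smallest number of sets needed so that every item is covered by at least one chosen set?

B1 and B2 and B4 together: B1 ∪ B2 ∪ B4 = {X0, X1, X2, X3, X4, X5, X6, X7, X8, X9, X10, X11} — every item is covered.
Only B2 contains X0, so B2 is forced; the remaining 5 items need at least 2 more sets (each remaining set adds at most 4) — so at least 3 sets are needed, and 3 is optimal.

3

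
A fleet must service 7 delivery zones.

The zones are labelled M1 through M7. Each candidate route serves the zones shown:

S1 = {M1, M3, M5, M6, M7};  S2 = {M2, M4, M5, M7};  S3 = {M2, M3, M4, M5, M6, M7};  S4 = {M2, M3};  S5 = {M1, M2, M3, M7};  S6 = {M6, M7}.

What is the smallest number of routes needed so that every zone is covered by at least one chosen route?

Take {S1, S3}. Their union is {M1, M2, M3, M4, M5, M6, M7}, which is all 7 zones.
No single route has all 7 zones (the largest, S3, has 6), so 2 is optimal.

2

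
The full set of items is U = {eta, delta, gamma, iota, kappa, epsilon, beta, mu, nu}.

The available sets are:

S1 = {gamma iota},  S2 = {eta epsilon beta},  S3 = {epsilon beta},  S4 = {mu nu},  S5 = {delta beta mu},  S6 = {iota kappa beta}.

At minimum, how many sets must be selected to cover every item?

5

S1, S2, S4, S5, and S6 cover everything between them: the union {eta, delta, gamma, iota, kappa, epsilon, beta, mu, nu} is all of U.
No 4 of the 6 sets cover everything (all 15 combinations miss at least one item), so 5 is optimal.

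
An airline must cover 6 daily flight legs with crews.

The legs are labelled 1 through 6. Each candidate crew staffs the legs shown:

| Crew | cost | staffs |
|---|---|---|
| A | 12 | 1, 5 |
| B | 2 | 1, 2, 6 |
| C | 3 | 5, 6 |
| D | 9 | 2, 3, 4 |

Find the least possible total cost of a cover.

14

B, C, D together cover every leg (B ∪ C ∪ D = {1, 2, 3, 4, 5, 6}); total cost 2 + 3 + 9 = 14.
No covering selection has total cost below 14.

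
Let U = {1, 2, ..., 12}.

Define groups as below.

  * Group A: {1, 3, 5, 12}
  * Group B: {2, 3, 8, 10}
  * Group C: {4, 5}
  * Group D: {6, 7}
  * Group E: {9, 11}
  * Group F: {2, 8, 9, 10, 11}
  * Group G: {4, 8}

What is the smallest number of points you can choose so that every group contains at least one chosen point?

4

H = {3, 4, 6, 11} meets every group (each contains at least one member of H), and |H| = 4.
The groups A, D, E, G are pairwise disjoint, so any hitting set needs a separate point for each — at least 4. Hence 4 is optimal.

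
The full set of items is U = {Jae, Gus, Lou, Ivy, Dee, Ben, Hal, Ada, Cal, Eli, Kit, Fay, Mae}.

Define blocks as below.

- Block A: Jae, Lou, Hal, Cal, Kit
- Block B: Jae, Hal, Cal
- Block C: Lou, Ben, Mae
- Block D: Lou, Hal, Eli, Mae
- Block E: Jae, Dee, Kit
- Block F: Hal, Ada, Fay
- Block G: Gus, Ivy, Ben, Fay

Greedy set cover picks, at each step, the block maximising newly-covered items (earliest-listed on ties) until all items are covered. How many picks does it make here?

Greedy: pick A (covers 5 new) → pick G (covers 4 new) → pick D (covers 2 new) → pick E (covers 1 new) → pick F (covers 1 new). Total picks: 5.

5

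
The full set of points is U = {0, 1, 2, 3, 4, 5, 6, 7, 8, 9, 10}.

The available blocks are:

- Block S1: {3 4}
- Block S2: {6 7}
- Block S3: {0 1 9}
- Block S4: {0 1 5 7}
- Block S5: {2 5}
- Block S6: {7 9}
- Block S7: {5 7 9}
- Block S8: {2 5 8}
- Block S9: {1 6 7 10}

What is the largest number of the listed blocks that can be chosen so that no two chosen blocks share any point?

S1, S2, S3, S5 are pairwise disjoint (S1={3,4}; S2={6,7}; S3={0,1,9}; S5={2,5}).
Every remaining block overlaps one of these, and no 5 of the listed blocks are pairwise disjoint, so 4 is the maximum.

4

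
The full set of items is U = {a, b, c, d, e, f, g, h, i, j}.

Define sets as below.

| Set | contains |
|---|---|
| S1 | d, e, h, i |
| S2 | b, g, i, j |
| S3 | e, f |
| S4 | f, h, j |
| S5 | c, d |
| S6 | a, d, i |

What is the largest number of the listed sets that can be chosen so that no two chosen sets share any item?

S2, S3, S5 are pairwise disjoint (S2={b,g,i,j}; S3={e,f}; S5={c,d}).
Every remaining set overlaps one of these, and no 4 of the listed sets are pairwise disjoint, so 3 is the maximum.

3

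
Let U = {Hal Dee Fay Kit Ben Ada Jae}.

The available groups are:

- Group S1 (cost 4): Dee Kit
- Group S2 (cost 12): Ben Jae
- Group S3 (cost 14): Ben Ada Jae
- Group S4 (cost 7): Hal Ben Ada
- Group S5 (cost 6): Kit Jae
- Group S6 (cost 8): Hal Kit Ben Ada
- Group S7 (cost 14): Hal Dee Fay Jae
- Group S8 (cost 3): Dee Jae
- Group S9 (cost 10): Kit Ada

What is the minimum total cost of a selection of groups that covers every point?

S6, S7 together cover every point (S6 ∪ S7 = {Hal, Dee, Fay, Kit, Ben, Ada, Jae}); total cost 8 + 14 = 22.
The greedy pick S8, S6, S7 costs 25; no covering selection beats 22.

22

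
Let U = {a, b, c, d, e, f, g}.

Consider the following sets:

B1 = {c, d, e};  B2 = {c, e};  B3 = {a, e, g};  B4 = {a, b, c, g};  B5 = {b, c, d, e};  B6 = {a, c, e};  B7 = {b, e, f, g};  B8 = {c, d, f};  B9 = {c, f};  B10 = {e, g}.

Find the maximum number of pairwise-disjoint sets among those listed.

B3, B8 are pairwise disjoint (B3={a,e,g}; B8={c,d,f}).
Every remaining set overlaps one of these, and no 3 of the listed sets are pairwise disjoint, so 2 is the maximum.

2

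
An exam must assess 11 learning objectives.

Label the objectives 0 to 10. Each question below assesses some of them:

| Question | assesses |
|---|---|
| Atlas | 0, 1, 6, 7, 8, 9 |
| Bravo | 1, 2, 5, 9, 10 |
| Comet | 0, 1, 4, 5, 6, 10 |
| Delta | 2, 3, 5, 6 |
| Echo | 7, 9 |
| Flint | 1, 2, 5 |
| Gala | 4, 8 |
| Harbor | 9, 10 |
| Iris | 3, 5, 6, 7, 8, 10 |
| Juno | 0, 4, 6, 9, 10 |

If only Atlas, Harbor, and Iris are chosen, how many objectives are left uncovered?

2

Union of Atlas, Harbor, Iris = {0, 1, 3, 5, 6, 7, 8, 9, 10}.
Not covered: 2, 4 — 2 objectives.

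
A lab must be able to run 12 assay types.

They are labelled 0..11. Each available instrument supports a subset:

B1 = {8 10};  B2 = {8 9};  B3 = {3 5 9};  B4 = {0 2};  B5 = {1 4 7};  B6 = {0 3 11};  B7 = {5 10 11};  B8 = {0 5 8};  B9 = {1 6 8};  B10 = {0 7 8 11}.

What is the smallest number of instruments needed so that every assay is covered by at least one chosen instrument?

5

Take {B3, B4, B5, B7, B9}. Their union is {0, 1, 2, 3, 4, 5, 6, 7, 8, 9, 10, 11}, which is all 12 assays.
Only B4 contains 2, so B4 is forced; the remaining 10 assays need at least 4 more instruments (each remaining instrument adds at most 3) — so at least 5 instruments are needed, and 5 is optimal.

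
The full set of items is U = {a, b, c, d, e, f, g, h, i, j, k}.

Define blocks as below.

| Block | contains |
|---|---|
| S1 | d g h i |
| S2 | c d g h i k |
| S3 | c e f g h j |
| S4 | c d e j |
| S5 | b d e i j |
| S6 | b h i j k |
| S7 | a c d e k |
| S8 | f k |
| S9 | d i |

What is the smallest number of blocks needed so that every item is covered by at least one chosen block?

3

S3, S6, and S7 cover everything between them: the union {a, b, c, d, e, f, g, h, i, j, k} is all of U.
Only S7 contains a, so S7 is forced; the remaining 6 items need at least 2 more blocks (each remaining block adds at most 4) — so at least 3 blocks are needed, and 3 is optimal.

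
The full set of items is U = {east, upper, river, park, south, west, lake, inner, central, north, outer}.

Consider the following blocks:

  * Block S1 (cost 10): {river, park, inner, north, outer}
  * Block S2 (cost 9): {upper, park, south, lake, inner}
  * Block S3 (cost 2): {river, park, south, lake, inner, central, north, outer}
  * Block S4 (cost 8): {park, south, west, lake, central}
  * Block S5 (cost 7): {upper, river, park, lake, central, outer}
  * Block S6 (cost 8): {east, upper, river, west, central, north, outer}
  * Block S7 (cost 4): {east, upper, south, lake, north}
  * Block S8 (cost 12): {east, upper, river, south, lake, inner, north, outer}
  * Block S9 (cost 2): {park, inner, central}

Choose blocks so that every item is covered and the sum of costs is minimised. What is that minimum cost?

S3, S6 together cover every item (S3 ∪ S6 = {east, upper, river, park, south, west, lake, inner, central, north, outer}); total cost 2 + 8 = 10.
The greedy pick S3, S7, S4 costs 14; no covering selection beats 10.

10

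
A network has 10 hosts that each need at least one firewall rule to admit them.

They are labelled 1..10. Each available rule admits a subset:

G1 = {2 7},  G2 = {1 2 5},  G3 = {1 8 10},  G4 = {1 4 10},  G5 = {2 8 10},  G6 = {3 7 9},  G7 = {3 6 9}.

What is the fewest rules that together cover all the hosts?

5

Take {G2, G4, G5, G6, G7}. Their union is {1, 2, 3, 4, 5, 6, 7, 8, 9, 10}, which is all 10 hosts.
No 4 of the 7 rules cover everything (all 35 combinations miss at least one host), so 5 is optimal.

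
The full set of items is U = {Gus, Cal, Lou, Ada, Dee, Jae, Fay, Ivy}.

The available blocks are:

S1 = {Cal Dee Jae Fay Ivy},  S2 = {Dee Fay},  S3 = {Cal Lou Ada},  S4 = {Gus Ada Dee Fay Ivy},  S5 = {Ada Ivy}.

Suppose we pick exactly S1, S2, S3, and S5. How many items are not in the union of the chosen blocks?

1

Union of S1, S2, S3, S5 = {Cal, Lou, Ada, Dee, Jae, Fay, Ivy}.
Not covered: Gus — 1 item.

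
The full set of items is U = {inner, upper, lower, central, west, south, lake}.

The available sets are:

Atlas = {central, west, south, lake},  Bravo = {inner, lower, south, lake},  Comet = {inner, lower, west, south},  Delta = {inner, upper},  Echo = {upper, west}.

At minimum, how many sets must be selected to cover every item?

3

Atlas and Comet and Delta together: Atlas ∪ Comet ∪ Delta = {inner, upper, lower, central, west, south, lake} — every item is covered.
Only Atlas contains central, so Atlas is forced; the remaining 3 items need at least 2 more sets (each remaining set adds at most 2) — so at least 3 sets are needed, and 3 is optimal.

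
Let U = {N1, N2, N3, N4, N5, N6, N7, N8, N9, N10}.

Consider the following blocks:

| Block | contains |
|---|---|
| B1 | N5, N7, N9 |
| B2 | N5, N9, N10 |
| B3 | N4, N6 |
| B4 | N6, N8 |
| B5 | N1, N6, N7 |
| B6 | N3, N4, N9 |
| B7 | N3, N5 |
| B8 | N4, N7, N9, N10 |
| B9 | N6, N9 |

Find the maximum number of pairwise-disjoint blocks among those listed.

3

B4, B7, B8 are pairwise disjoint (B4={N6,N8}; B7={N3,N5}; B8={N4,N7,N9,N10}).
Every remaining block overlaps one of these, and no 4 of the listed blocks are pairwise disjoint, so 3 is the maximum.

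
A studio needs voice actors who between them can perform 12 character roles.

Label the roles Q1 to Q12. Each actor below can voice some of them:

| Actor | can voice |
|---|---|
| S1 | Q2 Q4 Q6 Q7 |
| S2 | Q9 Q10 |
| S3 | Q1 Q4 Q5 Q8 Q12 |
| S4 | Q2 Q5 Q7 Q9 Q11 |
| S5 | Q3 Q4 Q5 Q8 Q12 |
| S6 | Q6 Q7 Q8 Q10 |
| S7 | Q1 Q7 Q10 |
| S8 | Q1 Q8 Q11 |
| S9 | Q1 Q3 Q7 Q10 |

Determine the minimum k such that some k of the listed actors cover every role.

4

S1 and S3 and S4 and S9 together: S1 ∪ S3 ∪ S4 ∪ S9 = {Q1, Q2, Q3, Q4, Q5, Q6, Q7, Q8, Q9, Q10, Q11, Q12} — every role is covered.
No 3 of the 9 actors cover everything (all 84 combinations miss at least one role), so 4 is optimal.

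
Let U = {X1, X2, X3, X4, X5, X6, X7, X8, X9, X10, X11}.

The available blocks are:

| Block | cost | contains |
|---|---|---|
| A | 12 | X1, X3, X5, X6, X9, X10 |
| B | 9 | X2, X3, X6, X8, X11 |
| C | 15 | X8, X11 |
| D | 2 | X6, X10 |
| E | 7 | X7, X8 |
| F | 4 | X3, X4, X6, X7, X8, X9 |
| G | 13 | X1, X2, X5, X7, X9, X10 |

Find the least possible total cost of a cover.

A, B, F together cover every item (A ∪ B ∪ F = {X1, X2, X3, X4, X5, X6, X7, X8, X9, X10, X11}); total cost 12 + 9 + 4 = 25.
The greedy pick F, D, G, B costs 28; no covering selection beats 25.

25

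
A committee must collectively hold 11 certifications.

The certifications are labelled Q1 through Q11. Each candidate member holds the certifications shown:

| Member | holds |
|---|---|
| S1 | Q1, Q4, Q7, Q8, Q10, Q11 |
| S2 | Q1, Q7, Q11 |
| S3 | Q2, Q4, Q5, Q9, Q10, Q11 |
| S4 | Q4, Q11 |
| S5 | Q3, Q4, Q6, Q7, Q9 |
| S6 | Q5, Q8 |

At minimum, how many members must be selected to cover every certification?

Take {S1, S3, S5}. Their union is {Q1, Q2, Q3, Q4, Q5, Q6, Q7, Q8, Q9, Q10, Q11}, which is all 11 certifications.
Only S3 contains Q2, so S3 is forced; the remaining 5 certifications need at least 2 more members (each remaining member adds at most 3) — so at least 3 members are needed, and 3 is optimal.

3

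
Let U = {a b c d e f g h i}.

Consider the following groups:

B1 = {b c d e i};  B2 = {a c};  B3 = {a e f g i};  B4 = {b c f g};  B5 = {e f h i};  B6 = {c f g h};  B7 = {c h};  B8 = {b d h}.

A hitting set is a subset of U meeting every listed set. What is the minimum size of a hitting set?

Take T = {b, c, e}. Each listed group contains at least one of these, so T is a hitting set of size 3.
No choice of 2 elements meets every group, so 3 is the minimum.

3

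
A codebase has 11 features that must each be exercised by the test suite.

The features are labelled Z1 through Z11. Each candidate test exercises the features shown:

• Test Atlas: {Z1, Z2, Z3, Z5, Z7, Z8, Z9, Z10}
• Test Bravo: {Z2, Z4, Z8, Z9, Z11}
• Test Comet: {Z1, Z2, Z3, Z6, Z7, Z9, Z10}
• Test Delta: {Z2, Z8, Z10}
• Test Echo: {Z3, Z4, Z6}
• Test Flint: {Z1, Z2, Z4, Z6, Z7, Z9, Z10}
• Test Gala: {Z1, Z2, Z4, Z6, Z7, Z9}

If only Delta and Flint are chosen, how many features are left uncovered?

Union of Delta, Flint = {Z1, Z2, Z4, Z6, Z7, Z8, Z9, Z10}.
Not covered: Z3, Z5, Z11 — 3 features.

3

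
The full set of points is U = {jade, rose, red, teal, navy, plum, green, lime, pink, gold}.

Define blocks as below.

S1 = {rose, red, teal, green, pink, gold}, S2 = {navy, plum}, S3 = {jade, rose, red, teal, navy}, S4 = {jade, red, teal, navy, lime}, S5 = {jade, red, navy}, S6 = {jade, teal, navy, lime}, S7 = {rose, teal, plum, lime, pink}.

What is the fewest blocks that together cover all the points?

S1, S5, and S7 cover everything between them: the union {jade, rose, red, teal, navy, plum, green, lime, pink, gold} is all of U.
Only S1 contains green, so S1 is forced; the remaining 4 points need at least 2 more blocks (each remaining block adds at most 3) — so at least 3 blocks are needed, and 3 is optimal.

3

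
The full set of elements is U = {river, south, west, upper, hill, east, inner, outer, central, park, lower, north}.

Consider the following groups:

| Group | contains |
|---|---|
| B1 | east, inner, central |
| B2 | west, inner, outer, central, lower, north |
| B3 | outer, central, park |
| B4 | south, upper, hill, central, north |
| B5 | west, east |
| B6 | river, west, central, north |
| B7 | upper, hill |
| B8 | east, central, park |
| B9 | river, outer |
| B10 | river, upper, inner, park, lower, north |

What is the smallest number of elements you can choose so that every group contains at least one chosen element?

4

H = {river, hill, east, outer} meets every group (each contains at least one member of H), and |H| = 4.
No choice of 3 elements meets every group, so 4 is the minimum.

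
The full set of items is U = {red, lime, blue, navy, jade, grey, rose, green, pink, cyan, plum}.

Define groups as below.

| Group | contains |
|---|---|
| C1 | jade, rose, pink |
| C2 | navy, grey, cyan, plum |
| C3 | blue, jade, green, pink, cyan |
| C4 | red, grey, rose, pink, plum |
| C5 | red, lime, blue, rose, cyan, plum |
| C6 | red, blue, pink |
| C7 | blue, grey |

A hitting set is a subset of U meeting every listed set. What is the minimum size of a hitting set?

3

H = {red, jade, grey} meets every group (each contains at least one member of H), and |H| = 3.
No choice of 2 items meets every group, so 3 is the minimum.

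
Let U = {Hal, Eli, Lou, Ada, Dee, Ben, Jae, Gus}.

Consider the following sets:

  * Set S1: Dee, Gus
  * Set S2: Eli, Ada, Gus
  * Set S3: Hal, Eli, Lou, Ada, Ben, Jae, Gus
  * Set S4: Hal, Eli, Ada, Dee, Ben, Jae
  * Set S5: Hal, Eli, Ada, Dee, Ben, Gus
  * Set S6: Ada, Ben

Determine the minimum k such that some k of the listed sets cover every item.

S1 and S3 cover everything between them: the union {Hal, Eli, Lou, Ada, Dee, Ben, Jae, Gus} is all of U.
No single set has all 8 items (the largest, S3, has 7), so 2 is optimal.

2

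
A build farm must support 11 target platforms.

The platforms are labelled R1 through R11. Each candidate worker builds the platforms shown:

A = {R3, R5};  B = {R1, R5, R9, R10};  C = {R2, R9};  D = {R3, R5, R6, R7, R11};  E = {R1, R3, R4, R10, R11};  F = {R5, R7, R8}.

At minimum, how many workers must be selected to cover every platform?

Take {C, D, E, F}. Their union is {R1, R2, R3, R4, R5, R6, R7, R8, R9, R10, R11}, which is all 11 platforms.
No 3 of the 6 workers cover everything (all 20 combinations miss at least one platform), so 4 is optimal.

4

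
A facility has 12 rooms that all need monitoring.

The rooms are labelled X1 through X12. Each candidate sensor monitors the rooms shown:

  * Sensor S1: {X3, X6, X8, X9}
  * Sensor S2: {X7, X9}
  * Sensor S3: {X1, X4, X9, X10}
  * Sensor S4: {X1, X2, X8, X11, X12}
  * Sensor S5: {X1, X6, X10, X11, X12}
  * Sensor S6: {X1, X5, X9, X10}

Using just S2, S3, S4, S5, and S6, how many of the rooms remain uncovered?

Union of S2, S3, S4, S5, S6 = {X1, X2, X4, X5, X6, X7, X8, X9, X10, X11, X12}.
Not covered: X3 — 1 room.

1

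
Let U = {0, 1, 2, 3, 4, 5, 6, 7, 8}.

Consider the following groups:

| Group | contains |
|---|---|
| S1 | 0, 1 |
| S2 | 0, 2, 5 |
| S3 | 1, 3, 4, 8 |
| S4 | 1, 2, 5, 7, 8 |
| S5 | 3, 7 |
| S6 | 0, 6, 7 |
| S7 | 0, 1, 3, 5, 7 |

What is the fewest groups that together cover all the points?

3

Take {S2, S3, S6}. Their union is {0, 1, 2, 3, 4, 5, 6, 7, 8}, which is all 9 points.
Only S3 contains 4, so S3 is forced; the remaining 5 points need at least 2 more groups (each remaining group adds at most 3) — so at least 3 groups are needed, and 3 is optimal.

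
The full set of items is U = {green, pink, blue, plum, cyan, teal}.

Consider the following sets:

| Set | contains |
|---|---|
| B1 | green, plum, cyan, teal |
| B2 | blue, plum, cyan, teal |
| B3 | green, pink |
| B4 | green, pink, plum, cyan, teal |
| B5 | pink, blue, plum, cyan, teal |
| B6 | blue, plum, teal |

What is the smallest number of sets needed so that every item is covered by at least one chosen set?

2

B2 and B3 cover everything between them: the union {green, pink, blue, plum, cyan, teal} is all of U.
No single set has all 6 items (the largest, B4, has 5), so 2 is optimal.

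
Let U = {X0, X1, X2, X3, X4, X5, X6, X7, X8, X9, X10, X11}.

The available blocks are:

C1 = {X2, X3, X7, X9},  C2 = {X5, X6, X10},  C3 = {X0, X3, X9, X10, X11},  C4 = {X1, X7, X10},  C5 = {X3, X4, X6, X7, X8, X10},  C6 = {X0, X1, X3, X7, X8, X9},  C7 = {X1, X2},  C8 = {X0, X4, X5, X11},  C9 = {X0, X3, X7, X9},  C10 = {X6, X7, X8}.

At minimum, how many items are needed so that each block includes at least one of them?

4

Take H = {X1, X3, X6, X11}. Each listed block contains at least one of these, so H is a hitting set of size 4.
No choice of 3 items meets every block, so 4 is the minimum.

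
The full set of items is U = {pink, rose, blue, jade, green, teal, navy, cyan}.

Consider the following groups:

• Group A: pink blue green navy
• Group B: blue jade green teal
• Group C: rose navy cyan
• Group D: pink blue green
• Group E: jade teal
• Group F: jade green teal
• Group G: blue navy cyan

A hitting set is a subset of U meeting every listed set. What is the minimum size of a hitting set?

3

The 3 items {pink, jade, navy} hit every group.
The groups C, D, E are pairwise disjoint, so any hitting set needs a separate item for each — at least 3. Hence 3 is optimal.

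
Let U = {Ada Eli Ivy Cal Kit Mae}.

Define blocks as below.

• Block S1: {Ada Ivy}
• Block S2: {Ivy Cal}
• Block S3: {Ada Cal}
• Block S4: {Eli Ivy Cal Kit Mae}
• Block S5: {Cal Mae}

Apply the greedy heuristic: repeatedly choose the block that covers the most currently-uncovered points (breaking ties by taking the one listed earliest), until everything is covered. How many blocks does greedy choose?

Greedy: pick S4 (covers 5 new) → pick S1 (covers 1 new). Total picks: 2.

2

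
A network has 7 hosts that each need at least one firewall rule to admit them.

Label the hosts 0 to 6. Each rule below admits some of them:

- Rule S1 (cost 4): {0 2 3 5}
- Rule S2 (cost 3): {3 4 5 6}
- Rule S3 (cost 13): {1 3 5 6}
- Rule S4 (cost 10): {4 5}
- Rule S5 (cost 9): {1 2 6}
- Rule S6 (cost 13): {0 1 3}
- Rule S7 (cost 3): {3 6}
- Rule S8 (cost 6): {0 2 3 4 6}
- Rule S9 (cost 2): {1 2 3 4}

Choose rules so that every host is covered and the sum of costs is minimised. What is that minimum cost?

9

S1, S2, S9 together cover every host (S1 ∪ S2 ∪ S9 = {0, 1, 2, 3, 4, 5, 6}); total cost 4 + 3 + 2 = 9.
No covering selection has total cost below 9.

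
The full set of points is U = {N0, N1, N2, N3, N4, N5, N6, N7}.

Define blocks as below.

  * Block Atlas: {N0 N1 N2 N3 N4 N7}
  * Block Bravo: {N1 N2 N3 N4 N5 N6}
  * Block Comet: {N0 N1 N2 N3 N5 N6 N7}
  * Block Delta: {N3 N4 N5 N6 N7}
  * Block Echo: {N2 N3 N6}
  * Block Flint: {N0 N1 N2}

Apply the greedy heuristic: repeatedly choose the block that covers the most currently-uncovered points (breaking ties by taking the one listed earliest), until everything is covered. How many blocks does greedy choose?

Greedy: pick Comet (covers 7 new) → pick Atlas (covers 1 new). Total picks: 2.

2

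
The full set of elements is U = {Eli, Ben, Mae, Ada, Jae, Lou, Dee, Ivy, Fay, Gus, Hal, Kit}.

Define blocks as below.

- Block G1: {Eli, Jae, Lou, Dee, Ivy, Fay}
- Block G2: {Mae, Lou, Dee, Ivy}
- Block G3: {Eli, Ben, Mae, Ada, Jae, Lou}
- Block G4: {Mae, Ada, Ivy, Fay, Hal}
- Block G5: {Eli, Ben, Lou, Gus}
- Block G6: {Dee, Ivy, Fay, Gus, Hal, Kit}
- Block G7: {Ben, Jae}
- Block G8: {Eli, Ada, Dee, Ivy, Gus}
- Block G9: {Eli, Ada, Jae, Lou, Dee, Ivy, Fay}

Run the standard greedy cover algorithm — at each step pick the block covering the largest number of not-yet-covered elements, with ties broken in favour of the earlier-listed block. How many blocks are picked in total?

3

Greedy: pick G9 (covers 7 new) → pick G6 (covers 3 new) → pick G3 (covers 2 new). Total picks: 3.
(The true minimum cover uses only 2 blocks, so greedy is not optimal here.)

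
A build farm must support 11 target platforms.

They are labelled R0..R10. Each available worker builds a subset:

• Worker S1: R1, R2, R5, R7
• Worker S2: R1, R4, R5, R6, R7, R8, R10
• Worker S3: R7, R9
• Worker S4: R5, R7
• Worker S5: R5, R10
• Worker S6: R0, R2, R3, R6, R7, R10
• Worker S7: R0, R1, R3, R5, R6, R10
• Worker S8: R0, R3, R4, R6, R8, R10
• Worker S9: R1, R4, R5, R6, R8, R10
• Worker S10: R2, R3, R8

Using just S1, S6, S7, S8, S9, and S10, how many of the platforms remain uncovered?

Union of S1, S6, S7, S8, S9, S10 = {R0, R1, R2, R3, R4, R5, R6, R7, R8, R10}.
Not covered: R9 — 1 platform.

1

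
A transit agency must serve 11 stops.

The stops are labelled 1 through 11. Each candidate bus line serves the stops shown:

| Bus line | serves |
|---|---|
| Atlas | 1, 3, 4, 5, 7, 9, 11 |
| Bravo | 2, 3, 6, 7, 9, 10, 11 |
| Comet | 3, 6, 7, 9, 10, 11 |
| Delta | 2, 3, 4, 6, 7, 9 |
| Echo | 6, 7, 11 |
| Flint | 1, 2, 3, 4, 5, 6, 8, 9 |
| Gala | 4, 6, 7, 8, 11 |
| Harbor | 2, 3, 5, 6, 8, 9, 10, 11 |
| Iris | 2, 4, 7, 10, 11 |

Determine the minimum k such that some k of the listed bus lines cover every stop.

2

Comet and Flint together: Comet ∪ Flint = {1, 2, 3, 4, 5, 6, 7, 8, 9, 10, 11} — every stop is covered.
No single bus line has all 11 stops (the largest, Flint, has 8), so 2 is optimal.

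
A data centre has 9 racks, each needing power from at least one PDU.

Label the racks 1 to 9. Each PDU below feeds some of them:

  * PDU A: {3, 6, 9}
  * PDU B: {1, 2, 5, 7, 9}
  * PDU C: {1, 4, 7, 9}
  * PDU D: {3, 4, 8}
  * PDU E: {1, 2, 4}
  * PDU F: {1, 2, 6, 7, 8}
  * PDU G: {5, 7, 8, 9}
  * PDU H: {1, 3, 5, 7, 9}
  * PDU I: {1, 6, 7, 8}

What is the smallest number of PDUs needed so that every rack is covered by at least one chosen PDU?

E and F and H together: E ∪ F ∪ H = {1, 2, 3, 4, 5, 6, 7, 8, 9} — every rack is covered.
No 2 of the 9 PDUs cover everything (all 36 combinations miss at least one rack), so 3 is optimal.

3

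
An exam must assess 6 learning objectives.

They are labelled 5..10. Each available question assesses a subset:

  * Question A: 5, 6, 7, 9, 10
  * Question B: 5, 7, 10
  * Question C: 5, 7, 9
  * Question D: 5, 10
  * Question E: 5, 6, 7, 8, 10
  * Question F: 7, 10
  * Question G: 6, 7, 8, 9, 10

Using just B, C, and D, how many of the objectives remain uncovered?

Union of B, C, D = {5, 7, 9, 10}.
Not covered: 6, 8 — 2 objectives.

2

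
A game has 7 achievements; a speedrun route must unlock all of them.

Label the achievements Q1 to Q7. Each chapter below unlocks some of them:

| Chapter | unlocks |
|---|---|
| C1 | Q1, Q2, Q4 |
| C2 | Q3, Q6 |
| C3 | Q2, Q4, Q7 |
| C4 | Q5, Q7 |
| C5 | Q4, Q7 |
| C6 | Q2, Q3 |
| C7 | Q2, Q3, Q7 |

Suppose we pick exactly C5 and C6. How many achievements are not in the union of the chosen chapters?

3

Union of C5, C6 = {Q2, Q3, Q4, Q7}.
Not covered: Q1, Q5, Q6 — 3 achievements.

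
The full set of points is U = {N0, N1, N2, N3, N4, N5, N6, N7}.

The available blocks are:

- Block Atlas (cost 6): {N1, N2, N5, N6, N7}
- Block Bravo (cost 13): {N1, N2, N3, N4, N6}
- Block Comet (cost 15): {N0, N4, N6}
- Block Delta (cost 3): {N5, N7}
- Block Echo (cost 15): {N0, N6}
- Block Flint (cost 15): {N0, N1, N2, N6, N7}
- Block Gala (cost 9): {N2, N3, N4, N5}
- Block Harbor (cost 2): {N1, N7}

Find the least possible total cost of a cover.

24

Flint, Gala together cover every point (Flint ∪ Gala = {N0, N1, N2, N3, N4, N5, N6, N7}); total cost 15 + 9 = 24.
The greedy pick Harbor, Atlas, Gala, Comet costs 32; no covering selection beats 24.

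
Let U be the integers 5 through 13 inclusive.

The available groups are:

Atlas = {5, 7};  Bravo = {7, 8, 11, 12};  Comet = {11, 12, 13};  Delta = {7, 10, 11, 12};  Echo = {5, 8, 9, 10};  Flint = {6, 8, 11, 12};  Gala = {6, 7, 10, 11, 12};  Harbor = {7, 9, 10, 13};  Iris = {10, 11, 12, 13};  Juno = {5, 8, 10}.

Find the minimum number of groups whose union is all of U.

3

Flint and Harbor and Juno together: Flint ∪ Harbor ∪ Juno = {5, 6, 7, 8, 9, 10, 11, 12, 13} — every point is covered.
No 2 of the 10 groups cover everything (all 45 combinations miss at least one point), so 3 is optimal.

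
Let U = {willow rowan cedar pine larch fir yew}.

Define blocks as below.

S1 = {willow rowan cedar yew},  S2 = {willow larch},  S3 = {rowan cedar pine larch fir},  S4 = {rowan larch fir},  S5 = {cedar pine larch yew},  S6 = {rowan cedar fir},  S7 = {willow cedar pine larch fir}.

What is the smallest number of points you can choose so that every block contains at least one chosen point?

2

The 2 points {cedar, larch} hit every block.
The blocks S2, S6 are pairwise disjoint, so any hitting set needs a separate point for each — at least 2. Hence 2 is optimal.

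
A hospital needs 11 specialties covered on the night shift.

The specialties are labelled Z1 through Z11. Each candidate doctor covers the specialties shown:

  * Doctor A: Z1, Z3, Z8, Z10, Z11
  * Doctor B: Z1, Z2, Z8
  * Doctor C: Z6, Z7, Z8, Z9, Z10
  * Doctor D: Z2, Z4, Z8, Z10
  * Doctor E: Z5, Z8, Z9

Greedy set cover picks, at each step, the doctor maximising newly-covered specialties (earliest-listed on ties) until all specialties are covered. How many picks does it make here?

Greedy: pick A (covers 5 new) → pick C (covers 3 new) → pick D (covers 2 new) → pick E (covers 1 new). Total picks: 4.

4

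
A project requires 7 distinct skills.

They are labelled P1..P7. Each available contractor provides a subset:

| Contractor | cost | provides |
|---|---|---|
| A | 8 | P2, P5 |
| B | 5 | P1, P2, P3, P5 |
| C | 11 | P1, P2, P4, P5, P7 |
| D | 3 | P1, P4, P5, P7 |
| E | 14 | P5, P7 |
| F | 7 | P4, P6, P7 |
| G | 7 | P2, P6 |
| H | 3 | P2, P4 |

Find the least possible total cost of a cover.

B, F together cover every skill (B ∪ F = {P1, P2, P3, P4, P5, P6, P7}); total cost 5 + 7 = 12.
The greedy pick D, B, F costs 15; no covering selection beats 12.

12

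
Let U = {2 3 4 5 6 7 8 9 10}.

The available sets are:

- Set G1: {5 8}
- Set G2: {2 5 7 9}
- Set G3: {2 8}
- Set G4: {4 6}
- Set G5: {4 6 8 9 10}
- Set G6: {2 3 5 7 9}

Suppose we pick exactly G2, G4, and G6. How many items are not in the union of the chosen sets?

2

Union of G2, G4, G6 = {2, 3, 4, 5, 6, 7, 9}.
Not covered: 8, 10 — 2 items.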